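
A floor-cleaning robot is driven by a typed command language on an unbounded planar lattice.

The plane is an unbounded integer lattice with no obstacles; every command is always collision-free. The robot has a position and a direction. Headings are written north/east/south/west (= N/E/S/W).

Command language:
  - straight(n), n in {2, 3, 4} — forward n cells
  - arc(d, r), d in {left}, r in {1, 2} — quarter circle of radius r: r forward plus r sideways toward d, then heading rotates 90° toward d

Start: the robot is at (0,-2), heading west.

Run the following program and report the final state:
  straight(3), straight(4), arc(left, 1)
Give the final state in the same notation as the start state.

from: at (0,-2), heading west
step 1 (straight(3)): at (-3,-2), heading west
step 2 (straight(4)): at (-7,-2), heading west
step 3 (arc(left, 1)): at (-8,-3), heading south

at (-8,-3), heading south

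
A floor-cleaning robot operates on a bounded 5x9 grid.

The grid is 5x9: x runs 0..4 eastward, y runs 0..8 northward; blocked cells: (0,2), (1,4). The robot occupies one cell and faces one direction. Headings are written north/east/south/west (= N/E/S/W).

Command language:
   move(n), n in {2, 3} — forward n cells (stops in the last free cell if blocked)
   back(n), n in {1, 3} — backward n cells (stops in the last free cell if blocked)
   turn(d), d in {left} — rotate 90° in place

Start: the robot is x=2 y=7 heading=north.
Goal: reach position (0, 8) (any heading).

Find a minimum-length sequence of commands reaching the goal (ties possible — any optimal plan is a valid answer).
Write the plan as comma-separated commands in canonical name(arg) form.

initial: x=2 y=7 heading=north
1. move(2) → x=2 y=8 heading=north
2. turn(left) → x=2 y=8 heading=west
3. move(2) → x=0 y=8 heading=west
nothing shorter than 3 reaches the goal.

move(2), turn(left), move(2)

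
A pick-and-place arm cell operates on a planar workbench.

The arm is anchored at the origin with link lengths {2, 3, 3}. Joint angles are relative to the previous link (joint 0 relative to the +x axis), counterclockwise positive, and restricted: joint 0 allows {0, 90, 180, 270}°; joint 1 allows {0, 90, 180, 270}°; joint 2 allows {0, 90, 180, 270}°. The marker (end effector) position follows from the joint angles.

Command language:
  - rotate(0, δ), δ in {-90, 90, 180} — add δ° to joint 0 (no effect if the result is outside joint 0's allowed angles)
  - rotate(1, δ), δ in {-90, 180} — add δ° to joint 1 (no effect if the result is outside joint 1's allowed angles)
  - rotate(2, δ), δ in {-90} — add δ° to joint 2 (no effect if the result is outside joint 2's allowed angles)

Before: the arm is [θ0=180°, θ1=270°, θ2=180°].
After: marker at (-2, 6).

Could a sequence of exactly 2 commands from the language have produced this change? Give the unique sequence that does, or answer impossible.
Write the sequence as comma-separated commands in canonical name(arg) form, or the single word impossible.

rotate(2, -90), rotate(2, -90)

start: [θ0=180°, θ1=270°, θ2=180°]
[1] after rotate(2, -90): [θ0=180°, θ1=270°, θ2=90°]
[2] after rotate(2, -90): [θ0=180°, θ1=270°, θ2=0°]
all 36 alternatives checked — unique.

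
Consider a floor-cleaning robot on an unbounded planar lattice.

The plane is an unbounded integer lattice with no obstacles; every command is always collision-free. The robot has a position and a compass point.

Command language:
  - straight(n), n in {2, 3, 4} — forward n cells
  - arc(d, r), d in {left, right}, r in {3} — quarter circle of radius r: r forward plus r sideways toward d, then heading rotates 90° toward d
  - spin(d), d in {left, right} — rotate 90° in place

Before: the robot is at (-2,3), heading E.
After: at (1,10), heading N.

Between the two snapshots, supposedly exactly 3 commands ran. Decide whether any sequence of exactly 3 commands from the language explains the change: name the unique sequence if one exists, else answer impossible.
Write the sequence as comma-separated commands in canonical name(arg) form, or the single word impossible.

arc(left, 3), straight(2), straight(2)

key: position moved to (1,10) AND the heading swung to N — translation plus rotation needed
begin: at (-2,3), heading E
[1] after arc(left, 3): at (1,6), heading N
[2] after straight(2): at (1,8), heading N
[3] after straight(2): at (1,10), heading N
all 343 alternatives checked — unique.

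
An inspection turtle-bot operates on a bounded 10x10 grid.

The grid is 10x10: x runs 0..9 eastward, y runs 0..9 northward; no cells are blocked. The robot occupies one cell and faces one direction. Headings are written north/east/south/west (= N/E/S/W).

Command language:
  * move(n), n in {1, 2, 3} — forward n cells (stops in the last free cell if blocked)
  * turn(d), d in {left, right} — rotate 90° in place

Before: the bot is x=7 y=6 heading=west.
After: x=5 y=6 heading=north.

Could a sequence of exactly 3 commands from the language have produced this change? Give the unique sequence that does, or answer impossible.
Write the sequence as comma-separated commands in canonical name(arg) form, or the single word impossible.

key: order matters: swapping move(1) and turn(right) lands elsewhere
start: x=7 y=6 heading=west
[1] after move(1): x=6 y=6 heading=west
[2] after move(1): x=5 y=6 heading=west
[3] after turn(right): x=5 y=6 heading=north
no rival 3-sequence matches.

move(1), move(1), turn(right)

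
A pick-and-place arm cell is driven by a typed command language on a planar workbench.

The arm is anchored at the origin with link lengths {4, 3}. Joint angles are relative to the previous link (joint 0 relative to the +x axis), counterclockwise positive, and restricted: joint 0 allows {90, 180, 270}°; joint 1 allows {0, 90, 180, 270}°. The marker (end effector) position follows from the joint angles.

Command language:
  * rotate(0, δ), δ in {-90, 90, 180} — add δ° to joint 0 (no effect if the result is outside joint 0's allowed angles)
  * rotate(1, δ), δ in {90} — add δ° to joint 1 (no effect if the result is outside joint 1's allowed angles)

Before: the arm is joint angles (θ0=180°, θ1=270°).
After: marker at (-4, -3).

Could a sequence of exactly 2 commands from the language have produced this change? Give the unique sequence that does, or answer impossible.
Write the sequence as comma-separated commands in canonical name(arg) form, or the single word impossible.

rotate(1, 90), rotate(1, 90)

t0: joint angles (θ0=180°, θ1=270°)
step 1 (rotate(1, 90)): joint angles (θ0=180°, θ1=0°)
step 2 (rotate(1, 90)): joint angles (θ0=180°, θ1=90°)
no other 2-command option fits: unique.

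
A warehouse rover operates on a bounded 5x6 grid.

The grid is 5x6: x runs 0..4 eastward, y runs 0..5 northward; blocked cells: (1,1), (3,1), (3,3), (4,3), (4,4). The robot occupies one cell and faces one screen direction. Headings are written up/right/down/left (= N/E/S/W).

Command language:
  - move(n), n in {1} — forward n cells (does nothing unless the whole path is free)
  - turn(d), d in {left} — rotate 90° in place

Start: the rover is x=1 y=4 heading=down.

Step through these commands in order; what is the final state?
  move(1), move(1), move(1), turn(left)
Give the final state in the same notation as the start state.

x=1 y=2 heading=right

begin: x=1 y=4 heading=down
t=1 move(1) ⇒ x=1 y=3 heading=down
t=2 move(1) ⇒ x=1 y=2 heading=down
t=3 move(1) ⇒ x=1 y=2 heading=down
t=4 turn(left) ⇒ x=1 y=2 heading=right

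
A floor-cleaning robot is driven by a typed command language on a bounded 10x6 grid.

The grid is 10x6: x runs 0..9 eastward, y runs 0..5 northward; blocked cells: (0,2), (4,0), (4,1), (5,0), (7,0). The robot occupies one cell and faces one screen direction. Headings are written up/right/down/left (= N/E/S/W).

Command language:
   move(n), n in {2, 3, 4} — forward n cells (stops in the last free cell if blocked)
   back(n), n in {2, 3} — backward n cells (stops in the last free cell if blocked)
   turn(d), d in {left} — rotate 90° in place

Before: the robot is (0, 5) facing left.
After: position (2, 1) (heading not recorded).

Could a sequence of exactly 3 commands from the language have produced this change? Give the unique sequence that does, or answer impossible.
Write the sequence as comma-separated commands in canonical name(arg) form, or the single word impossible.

key: running move(4) before back(2) would end elsewhere — order is forced
start: (0, 5) facing left
1. back(2) → (2, 5) facing left
2. turn(left) → (2, 5) facing down
3. move(4) → (2, 1) facing down
uniquely the one of 216 3-step routes that fits.

back(2), turn(left), move(4)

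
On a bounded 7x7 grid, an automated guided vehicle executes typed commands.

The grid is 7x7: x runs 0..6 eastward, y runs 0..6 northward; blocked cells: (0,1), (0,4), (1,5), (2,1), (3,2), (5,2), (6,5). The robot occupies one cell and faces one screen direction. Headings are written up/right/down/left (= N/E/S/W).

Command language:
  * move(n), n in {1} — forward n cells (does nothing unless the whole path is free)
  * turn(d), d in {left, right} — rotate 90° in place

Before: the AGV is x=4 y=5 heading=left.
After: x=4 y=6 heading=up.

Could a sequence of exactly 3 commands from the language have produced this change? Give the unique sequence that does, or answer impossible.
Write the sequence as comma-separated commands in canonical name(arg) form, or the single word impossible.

turn(right), move(1), move(1)

key: running move(1) before turn(right) would end elsewhere — order is forced
begin: x=4 y=5 heading=left
1. turn(right) → x=4 y=5 heading=up
2. move(1) → x=4 y=6 heading=up
3. move(1) → x=4 y=6 heading=up
uniquely the one of 27 3-step routes that fits.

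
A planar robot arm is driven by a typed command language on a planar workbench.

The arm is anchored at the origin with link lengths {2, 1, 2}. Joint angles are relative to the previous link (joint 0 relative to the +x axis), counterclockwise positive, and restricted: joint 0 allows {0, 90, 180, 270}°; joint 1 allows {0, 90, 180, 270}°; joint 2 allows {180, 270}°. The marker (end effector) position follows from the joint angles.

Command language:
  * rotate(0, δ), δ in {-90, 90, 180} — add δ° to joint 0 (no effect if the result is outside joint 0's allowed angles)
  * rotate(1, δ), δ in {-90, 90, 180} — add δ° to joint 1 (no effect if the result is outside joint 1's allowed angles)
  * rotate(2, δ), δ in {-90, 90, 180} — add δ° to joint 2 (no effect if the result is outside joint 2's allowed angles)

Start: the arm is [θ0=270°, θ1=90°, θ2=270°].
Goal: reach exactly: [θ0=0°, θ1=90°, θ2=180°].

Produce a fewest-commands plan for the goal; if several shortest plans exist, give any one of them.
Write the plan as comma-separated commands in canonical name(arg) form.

t0: [θ0=270°, θ1=90°, θ2=270°]
step 1 (rotate(0, 90)): [θ0=0°, θ1=90°, θ2=270°]
step 2 (rotate(2, -90)): [θ0=0°, θ1=90°, θ2=180°]
no 1-step plan works, so 2 is optimal.

rotate(0, 90), rotate(2, -90)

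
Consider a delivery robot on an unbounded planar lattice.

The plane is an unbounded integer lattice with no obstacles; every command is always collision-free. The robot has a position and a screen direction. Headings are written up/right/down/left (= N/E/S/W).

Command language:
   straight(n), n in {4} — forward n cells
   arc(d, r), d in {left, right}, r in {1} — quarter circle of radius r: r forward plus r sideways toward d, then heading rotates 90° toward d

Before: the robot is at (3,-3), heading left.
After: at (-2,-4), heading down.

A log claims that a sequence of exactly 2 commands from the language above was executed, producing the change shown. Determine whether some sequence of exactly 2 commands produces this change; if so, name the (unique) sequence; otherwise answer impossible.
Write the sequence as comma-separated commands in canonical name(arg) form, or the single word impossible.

key: order matters: swapping straight(4) and arc(left, 1) lands elsewhere
initial: at (3,-3), heading left
1. straight(4) → at (-1,-3), heading left
2. arc(left, 1) → at (-2,-4), heading down
uniquely the one of 9 2-step routes that fits.

straight(4), arc(left, 1)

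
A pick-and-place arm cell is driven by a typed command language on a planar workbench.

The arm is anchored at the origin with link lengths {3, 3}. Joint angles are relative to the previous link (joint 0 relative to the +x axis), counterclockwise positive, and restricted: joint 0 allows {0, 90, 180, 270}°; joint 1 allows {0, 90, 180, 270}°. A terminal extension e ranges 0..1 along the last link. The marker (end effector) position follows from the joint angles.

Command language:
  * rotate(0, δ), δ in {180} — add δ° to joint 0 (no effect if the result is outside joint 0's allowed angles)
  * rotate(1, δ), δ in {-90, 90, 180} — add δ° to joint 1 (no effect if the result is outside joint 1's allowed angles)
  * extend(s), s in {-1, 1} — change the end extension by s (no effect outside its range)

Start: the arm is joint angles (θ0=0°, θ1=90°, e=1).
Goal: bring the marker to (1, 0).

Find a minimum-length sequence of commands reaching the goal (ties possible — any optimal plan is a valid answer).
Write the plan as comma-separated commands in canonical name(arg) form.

rotate(1, 90), rotate(0, 180)

begin: joint angles (θ0=0°, θ1=90°, e=1)
t=1 rotate(1, 90) ⇒ joint angles (θ0=0°, θ1=180°, e=1)
t=2 rotate(0, 180) ⇒ joint angles (θ0=180°, θ1=180°, e=1)
nothing shorter than 2 reaches the goal.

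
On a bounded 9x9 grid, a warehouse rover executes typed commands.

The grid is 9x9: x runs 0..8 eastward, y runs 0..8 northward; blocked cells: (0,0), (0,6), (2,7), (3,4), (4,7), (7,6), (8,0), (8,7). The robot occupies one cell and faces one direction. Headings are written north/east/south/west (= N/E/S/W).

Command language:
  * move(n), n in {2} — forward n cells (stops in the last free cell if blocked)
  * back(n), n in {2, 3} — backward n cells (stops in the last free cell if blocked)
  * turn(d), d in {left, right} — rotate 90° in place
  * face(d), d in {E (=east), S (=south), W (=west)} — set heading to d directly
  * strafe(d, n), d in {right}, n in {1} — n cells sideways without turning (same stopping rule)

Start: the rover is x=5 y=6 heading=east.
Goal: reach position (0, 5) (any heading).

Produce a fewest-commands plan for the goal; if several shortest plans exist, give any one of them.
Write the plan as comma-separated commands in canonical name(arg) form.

t0: x=5 y=6 heading=east
t=1 back(2) ⇒ x=3 y=6 heading=east
t=2 strafe(right, 1) ⇒ x=3 y=5 heading=east
t=3 back(3) ⇒ x=0 y=5 heading=east
nothing shorter than 3 reaches the goal.

back(2), strafe(right, 1), back(3)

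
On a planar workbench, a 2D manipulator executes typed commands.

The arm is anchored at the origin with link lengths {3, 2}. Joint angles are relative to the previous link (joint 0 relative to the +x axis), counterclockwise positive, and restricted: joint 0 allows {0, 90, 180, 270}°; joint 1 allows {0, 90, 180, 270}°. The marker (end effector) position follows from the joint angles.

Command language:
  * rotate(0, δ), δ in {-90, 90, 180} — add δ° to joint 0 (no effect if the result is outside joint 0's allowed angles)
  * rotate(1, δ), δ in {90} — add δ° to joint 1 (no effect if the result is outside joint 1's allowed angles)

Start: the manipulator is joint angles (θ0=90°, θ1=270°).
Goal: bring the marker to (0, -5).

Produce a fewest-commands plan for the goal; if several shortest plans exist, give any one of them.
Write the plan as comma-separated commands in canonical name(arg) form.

initial: joint angles (θ0=90°, θ1=270°)
t=1 rotate(0, 180) ⇒ joint angles (θ0=270°, θ1=270°)
t=2 rotate(1, 90) ⇒ joint angles (θ0=270°, θ1=0°)
minimal: 2 command(s), checked below 2.

rotate(0, 180), rotate(1, 90)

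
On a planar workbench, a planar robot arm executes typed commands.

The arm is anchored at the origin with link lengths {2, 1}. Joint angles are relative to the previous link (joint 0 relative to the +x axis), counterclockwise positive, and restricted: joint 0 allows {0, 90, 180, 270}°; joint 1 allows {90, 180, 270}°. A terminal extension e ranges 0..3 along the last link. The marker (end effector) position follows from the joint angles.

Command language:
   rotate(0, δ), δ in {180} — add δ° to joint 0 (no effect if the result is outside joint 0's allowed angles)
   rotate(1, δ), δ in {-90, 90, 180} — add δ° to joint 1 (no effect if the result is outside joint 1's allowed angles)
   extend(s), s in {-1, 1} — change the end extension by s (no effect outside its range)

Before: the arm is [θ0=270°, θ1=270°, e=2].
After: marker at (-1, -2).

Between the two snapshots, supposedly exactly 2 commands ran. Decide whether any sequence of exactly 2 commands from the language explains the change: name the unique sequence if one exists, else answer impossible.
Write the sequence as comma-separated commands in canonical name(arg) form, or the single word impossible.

initial: [θ0=270°, θ1=270°, e=2]
1. extend(-1) → [θ0=270°, θ1=270°, e=1]
2. extend(-1) → [θ0=270°, θ1=270°, e=0]
uniquely the one of 36 2-step routes that fits.

extend(-1), extend(-1)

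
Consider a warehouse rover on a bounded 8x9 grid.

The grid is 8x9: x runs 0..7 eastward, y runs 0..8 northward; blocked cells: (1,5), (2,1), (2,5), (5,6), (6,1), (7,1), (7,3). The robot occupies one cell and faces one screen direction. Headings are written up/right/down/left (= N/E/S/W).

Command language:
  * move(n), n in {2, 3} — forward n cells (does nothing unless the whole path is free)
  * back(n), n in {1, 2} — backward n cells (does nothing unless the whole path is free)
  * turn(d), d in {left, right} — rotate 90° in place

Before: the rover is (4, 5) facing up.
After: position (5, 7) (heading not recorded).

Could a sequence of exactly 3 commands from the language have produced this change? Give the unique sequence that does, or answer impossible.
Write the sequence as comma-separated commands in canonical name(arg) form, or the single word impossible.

key: order matters: swapping move(2) and back(1) lands elsewhere
from: (4, 5) facing up
step 1 (move(2)): (4, 7) facing up
step 2 (turn(left)): (4, 7) facing left
step 3 (back(1)): (5, 7) facing left
no other 3-command option fits: unique.

move(2), turn(left), back(1)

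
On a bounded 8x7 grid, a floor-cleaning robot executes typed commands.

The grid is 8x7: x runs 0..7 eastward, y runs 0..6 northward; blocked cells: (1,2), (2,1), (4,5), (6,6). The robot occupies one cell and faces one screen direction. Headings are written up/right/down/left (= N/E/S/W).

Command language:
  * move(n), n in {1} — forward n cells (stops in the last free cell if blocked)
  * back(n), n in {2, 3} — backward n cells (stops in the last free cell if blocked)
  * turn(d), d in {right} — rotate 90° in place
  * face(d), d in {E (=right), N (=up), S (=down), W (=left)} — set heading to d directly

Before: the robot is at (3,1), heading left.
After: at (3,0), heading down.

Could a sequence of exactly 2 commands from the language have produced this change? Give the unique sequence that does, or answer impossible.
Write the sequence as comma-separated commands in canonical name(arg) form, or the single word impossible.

key: position moved to (3,0) AND the heading swung to S — translation plus rotation needed
t0: at (3,1), heading left
t=1 face(S) ⇒ at (3,1), heading down
t=2 move(1) ⇒ at (3,0), heading down
all 64 alternatives checked — unique.

face(S), move(1)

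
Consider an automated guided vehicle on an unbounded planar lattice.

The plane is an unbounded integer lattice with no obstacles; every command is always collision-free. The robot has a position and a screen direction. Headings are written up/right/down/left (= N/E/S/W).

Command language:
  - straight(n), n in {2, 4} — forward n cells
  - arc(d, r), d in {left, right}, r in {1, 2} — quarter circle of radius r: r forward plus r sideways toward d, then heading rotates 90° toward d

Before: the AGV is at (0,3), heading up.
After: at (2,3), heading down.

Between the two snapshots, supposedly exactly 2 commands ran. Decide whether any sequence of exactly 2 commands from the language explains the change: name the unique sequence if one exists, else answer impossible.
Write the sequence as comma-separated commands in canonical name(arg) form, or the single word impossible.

arc(right, 1), arc(right, 1)

key: position moved to (2,3) AND the heading swung to S — translation plus rotation needed
begin: at (0,3), heading up
step 1 (arc(right, 1)): at (1,4), heading right
step 2 (arc(right, 1)): at (2,3), heading down
no other 2-command option fits: unique.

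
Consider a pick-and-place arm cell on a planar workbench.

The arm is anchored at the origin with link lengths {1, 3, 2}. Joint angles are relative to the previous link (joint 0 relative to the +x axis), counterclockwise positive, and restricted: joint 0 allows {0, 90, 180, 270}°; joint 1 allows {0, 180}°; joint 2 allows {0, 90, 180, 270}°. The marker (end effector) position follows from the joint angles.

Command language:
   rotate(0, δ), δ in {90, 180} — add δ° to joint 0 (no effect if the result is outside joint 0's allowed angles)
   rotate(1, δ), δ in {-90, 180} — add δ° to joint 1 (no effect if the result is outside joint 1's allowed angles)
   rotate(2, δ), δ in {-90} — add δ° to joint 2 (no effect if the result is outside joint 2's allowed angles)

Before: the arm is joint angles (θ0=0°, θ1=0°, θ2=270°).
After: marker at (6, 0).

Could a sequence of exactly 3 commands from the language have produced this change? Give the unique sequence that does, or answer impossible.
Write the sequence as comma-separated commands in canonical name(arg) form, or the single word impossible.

t0: joint angles (θ0=0°, θ1=0°, θ2=270°)
[1] after rotate(2, -90): joint angles (θ0=0°, θ1=0°, θ2=180°)
[2] after rotate(2, -90): joint angles (θ0=0°, θ1=0°, θ2=90°)
[3] after rotate(2, -90): joint angles (θ0=0°, θ1=0°, θ2=0°)
uniquely the one of 125 3-step routes that fits.

rotate(2, -90), rotate(2, -90), rotate(2, -90)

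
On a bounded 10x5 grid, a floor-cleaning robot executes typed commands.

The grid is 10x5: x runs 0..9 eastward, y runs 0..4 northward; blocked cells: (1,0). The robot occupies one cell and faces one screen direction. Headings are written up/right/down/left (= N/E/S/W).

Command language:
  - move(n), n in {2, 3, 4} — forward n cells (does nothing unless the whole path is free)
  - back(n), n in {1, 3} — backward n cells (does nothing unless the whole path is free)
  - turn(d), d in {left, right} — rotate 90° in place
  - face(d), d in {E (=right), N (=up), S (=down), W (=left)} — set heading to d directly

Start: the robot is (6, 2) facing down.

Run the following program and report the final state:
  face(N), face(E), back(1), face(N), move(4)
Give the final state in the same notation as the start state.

(5, 2) facing up

begin: (6, 2) facing down
t=1 face(N) ⇒ (6, 2) facing up
t=2 face(E) ⇒ (6, 2) facing right
t=3 back(1) ⇒ (5, 2) facing right
t=4 face(N) ⇒ (5, 2) facing up
t=5 move(4) ⇒ (5, 2) facing up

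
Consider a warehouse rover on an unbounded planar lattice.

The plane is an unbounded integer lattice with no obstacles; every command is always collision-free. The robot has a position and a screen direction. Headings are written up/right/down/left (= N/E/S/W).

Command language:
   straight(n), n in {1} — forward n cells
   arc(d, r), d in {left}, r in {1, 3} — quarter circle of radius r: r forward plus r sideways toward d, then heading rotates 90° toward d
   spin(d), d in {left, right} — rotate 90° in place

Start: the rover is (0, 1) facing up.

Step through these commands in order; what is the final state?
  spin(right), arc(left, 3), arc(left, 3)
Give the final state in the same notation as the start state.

(0, 7) facing left

initial: (0, 1) facing up
1. spin(right) → (0, 1) facing right
2. arc(left, 3) → (3, 4) facing up
3. arc(left, 3) → (0, 7) facing left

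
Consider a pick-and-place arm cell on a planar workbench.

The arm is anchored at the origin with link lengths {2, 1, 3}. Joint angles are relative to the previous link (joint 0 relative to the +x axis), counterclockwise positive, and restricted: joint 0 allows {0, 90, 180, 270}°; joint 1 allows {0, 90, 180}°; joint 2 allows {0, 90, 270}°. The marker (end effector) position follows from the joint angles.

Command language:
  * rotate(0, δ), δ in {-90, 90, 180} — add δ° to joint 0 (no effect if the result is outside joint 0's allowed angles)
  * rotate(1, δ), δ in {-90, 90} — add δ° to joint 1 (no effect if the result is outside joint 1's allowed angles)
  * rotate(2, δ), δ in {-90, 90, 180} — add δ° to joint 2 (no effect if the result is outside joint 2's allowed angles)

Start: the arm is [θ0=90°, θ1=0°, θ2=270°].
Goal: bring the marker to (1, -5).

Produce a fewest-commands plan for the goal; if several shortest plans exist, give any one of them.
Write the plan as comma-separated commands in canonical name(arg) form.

rotate(0, 180), rotate(1, 90)

initial: [θ0=90°, θ1=0°, θ2=270°]
step 1 (rotate(0, 180)): [θ0=270°, θ1=0°, θ2=270°]
step 2 (rotate(1, 90)): [θ0=270°, θ1=90°, θ2=270°]
minimal: 2 command(s), checked below 2.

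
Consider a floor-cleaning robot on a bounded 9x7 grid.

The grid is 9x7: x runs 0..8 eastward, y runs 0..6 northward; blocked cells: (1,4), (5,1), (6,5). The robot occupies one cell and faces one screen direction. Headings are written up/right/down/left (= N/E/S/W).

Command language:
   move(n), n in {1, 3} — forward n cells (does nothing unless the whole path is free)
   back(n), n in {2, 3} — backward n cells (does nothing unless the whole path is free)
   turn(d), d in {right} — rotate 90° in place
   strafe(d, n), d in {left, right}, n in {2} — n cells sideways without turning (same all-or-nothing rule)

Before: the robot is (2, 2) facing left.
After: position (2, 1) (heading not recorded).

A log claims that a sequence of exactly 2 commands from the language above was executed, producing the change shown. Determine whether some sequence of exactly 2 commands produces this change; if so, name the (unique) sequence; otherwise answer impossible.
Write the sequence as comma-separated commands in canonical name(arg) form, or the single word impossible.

impossible

no 2-step route produces this change.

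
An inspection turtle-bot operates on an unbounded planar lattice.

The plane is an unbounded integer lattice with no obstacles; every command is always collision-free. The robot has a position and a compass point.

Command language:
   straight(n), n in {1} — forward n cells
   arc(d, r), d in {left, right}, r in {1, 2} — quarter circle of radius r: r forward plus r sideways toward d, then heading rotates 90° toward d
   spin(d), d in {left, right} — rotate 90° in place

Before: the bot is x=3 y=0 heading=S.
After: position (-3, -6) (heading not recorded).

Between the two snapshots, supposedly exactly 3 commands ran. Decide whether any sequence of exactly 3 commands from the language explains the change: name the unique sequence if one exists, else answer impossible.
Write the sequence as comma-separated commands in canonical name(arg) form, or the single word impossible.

arc(right, 2), arc(left, 2), arc(right, 2)

initial: x=3 y=0 heading=S
1. arc(right, 2) → x=1 y=-2 heading=W
2. arc(left, 2) → x=-1 y=-4 heading=S
3. arc(right, 2) → x=-3 y=-6 heading=W
all 343 alternatives checked — unique.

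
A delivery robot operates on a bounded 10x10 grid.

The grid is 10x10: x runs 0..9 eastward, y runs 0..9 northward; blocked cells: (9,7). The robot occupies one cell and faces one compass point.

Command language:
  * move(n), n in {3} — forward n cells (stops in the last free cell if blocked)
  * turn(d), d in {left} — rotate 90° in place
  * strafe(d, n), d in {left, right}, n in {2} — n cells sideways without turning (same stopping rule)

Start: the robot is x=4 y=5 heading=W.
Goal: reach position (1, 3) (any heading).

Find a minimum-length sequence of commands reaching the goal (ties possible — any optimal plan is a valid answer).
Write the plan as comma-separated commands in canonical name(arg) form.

begin: x=4 y=5 heading=W
1. strafe(left, 2) → x=4 y=3 heading=W
2. move(3) → x=1 y=3 heading=W
nothing shorter than 2 reaches the goal.

strafe(left, 2), move(3)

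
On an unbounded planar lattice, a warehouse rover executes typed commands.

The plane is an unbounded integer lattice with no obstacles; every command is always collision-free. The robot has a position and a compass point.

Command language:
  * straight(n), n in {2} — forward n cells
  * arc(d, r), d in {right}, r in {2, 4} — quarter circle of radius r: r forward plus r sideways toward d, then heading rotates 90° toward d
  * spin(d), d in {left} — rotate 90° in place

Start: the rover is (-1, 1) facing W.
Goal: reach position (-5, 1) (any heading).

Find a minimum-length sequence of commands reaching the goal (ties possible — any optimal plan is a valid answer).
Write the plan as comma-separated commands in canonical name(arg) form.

begin: (-1, 1) facing W
step 1 (straight(2)): (-3, 1) facing W
step 2 (straight(2)): (-5, 1) facing W
no 1-step plan works, so 2 is optimal.

straight(2), straight(2)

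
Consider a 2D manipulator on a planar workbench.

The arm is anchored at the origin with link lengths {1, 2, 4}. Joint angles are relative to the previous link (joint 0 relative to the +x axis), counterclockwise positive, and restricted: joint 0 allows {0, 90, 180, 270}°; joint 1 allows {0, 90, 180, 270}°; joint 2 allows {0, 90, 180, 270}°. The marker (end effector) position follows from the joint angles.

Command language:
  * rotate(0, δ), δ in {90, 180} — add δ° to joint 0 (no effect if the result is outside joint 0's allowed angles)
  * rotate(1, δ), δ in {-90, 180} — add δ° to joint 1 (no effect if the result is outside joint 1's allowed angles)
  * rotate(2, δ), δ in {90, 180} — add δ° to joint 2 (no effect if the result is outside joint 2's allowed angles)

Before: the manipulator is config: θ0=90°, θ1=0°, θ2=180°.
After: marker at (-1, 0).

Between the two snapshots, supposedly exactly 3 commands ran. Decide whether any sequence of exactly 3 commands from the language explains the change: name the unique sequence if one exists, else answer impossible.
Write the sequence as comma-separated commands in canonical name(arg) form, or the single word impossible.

t0: config: θ0=90°, θ1=0°, θ2=180°
1. rotate(0, 90) → config: θ0=180°, θ1=0°, θ2=180°
2. rotate(0, 90) → config: θ0=270°, θ1=0°, θ2=180°
3. rotate(0, 90) → config: θ0=0°, θ1=0°, θ2=180°
all 216 alternatives checked — unique.

rotate(0, 90), rotate(0, 90), rotate(0, 90)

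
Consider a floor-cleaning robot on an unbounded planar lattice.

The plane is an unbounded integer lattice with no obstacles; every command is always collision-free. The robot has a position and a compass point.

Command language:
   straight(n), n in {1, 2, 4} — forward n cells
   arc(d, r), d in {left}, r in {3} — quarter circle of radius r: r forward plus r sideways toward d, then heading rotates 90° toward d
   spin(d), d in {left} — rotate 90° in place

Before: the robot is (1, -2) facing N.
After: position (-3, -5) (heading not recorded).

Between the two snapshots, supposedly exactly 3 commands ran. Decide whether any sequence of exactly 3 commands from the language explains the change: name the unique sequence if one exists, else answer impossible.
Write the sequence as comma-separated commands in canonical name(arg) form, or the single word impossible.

key: order matters: swapping spin(left) and arc(left, 3) lands elsewhere
start: (1, -2) facing N
[1] after spin(left): (1, -2) facing W
[2] after straight(1): (0, -2) facing W
[3] after arc(left, 3): (-3, -5) facing S
all 125 alternatives checked — unique.

spin(left), straight(1), arc(left, 3)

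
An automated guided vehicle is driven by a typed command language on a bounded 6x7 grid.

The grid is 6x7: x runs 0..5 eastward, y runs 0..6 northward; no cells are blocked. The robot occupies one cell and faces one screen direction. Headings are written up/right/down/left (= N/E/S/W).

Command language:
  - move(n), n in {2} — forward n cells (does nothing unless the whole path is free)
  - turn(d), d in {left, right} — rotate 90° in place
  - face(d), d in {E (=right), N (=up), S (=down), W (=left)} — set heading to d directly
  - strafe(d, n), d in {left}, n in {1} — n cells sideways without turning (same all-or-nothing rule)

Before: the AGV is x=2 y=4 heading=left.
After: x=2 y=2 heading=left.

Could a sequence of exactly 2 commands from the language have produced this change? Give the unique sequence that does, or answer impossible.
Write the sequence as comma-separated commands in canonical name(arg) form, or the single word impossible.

key: still facing W at the end — nothing in the sequence rotates
t0: x=2 y=4 heading=left
t=1 strafe(left, 1) ⇒ x=2 y=3 heading=left
t=2 strafe(left, 1) ⇒ x=2 y=2 heading=left
all 64 alternatives checked — unique.

strafe(left, 1), strafe(left, 1)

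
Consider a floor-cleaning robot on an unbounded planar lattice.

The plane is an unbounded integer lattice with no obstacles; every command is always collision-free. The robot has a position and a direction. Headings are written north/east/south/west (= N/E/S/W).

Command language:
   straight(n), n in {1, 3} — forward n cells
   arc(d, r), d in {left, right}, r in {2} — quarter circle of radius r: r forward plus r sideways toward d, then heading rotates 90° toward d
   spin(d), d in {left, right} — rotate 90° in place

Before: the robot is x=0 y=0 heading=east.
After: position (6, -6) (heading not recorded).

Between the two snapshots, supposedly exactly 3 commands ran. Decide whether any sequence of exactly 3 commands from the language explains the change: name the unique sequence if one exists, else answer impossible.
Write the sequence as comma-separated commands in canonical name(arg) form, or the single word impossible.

initial: x=0 y=0 heading=east
[1] after arc(right, 2): x=2 y=-2 heading=south
[2] after arc(left, 2): x=4 y=-4 heading=east
[3] after arc(right, 2): x=6 y=-6 heading=south
all 216 alternatives checked — unique.

arc(right, 2), arc(left, 2), arc(right, 2)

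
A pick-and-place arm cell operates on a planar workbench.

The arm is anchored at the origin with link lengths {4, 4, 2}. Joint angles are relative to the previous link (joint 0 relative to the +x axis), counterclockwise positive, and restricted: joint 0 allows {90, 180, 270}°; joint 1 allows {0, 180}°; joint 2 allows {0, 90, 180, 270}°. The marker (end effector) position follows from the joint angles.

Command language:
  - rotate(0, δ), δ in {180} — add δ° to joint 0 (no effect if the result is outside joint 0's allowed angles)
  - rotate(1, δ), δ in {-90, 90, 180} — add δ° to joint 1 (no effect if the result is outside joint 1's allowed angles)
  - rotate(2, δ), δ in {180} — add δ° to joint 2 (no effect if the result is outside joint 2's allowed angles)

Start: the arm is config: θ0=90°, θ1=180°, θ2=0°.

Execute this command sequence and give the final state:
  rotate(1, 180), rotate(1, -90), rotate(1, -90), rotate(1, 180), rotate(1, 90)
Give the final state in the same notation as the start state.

config: θ0=90°, θ1=180°, θ2=0°

from: config: θ0=90°, θ1=180°, θ2=0°
1. rotate(1, 180) → config: θ0=90°, θ1=0°, θ2=0°
2. rotate(1, -90) → config: θ0=90°, θ1=0°, θ2=0°
3. rotate(1, -90) → config: θ0=90°, θ1=0°, θ2=0°
4. rotate(1, 180) → config: θ0=90°, θ1=180°, θ2=0°
5. rotate(1, 90) → config: θ0=90°, θ1=180°, θ2=0°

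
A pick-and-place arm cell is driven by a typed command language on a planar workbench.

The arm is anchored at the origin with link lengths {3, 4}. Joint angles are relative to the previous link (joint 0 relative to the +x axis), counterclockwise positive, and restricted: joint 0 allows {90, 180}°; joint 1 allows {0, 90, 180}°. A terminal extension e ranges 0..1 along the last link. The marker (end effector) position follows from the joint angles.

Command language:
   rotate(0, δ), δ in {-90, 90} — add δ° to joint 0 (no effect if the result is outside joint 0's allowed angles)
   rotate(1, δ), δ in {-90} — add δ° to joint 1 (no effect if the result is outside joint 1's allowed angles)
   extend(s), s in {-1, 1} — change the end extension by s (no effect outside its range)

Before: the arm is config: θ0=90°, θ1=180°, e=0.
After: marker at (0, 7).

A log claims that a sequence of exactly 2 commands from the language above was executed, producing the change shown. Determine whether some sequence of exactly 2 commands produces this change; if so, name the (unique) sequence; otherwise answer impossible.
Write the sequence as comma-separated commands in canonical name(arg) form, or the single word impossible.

begin: config: θ0=90°, θ1=180°, e=0
1. rotate(1, -90) → config: θ0=90°, θ1=90°, e=0
2. rotate(1, -90) → config: θ0=90°, θ1=0°, e=0
no other 2-command option fits: unique.

rotate(1, -90), rotate(1, -90)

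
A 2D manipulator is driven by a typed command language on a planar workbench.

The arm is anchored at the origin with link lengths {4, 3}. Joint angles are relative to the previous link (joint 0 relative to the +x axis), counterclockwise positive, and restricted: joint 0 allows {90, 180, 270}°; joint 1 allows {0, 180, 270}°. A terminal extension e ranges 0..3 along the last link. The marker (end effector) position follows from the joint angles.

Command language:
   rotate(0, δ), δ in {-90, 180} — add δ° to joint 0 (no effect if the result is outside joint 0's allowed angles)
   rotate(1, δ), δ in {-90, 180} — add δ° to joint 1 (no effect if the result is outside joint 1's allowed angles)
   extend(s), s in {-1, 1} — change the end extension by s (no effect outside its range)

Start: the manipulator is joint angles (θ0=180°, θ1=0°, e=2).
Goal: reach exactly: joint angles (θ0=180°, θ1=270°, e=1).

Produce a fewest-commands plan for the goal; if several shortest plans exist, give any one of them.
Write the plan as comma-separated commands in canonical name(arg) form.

begin: joint angles (θ0=180°, θ1=0°, e=2)
[1] after extend(-1): joint angles (θ0=180°, θ1=0°, e=1)
[2] after rotate(1, -90): joint angles (θ0=180°, θ1=270°, e=1)
nothing shorter than 2 reaches the goal.

extend(-1), rotate(1, -90)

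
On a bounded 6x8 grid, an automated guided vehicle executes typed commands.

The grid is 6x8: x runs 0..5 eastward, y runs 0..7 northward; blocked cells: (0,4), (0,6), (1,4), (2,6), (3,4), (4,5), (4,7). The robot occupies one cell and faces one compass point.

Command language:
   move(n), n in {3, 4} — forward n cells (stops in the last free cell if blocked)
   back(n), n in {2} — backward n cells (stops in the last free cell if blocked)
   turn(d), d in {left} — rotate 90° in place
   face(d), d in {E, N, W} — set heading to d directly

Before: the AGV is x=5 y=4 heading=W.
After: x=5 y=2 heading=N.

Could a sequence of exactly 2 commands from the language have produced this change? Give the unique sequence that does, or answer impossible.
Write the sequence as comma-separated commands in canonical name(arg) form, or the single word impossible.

face(N), back(2)

key: position moved to (5,2) AND the heading swung to N — translation plus rotation needed
begin: x=5 y=4 heading=W
t=1 face(N) ⇒ x=5 y=4 heading=N
t=2 back(2) ⇒ x=5 y=2 heading=N
all 49 alternatives checked — unique.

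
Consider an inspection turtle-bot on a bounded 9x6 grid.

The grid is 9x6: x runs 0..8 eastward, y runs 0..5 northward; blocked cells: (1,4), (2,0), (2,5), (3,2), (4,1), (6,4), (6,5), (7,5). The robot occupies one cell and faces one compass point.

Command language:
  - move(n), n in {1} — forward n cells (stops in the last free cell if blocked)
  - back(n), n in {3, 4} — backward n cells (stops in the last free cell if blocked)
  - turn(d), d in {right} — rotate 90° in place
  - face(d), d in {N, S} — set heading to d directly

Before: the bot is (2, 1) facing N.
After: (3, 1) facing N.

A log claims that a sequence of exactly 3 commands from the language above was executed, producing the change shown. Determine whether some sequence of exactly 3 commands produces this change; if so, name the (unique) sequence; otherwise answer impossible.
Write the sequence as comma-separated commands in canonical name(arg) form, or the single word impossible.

turn(right), move(1), face(N)

key: running face(N) before turn(right) would end elsewhere — order is forced
initial: (2, 1) facing N
t=1 turn(right) ⇒ (2, 1) facing E
t=2 move(1) ⇒ (3, 1) facing E
t=3 face(N) ⇒ (3, 1) facing N
no rival 3-sequence matches.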